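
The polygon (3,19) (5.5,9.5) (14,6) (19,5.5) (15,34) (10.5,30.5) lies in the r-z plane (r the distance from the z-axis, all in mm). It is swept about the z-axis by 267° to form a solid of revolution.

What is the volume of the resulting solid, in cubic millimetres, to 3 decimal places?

Profile (r,z), 6 vertices: (3,19) (5.5,9.5) (14,6) (19,5.5) (15,34) (10.5,30.5)
edge 0: (3,19)→(5.5,9.5)  cross = 3·9.5 − 5.5·19 = -76.0000; (r_i+r_j)·cross = 8.5·-76.0000 = -646.0000
edge 1: (5.5,9.5)→(14,6)  cross = 5.5·6 − 14·9.5 = -100.0000; (r_i+r_j)·cross = 19.5·-100.0000 = -1950.0000
edge 2: (14,6)→(19,5.5)  cross = 14·5.5 − 19·6 = -37.0000; (r_i+r_j)·cross = 33·-37.0000 = -1221.0000
edge 3: (19,5.5)→(15,34)  cross = 19·34 − 15·5.5 = 563.5000; (r_i+r_j)·cross = 34·563.5000 = 19159.0000
edge 4: (15,34)→(10.5,30.5)  cross = 15·30.5 − 10.5·34 = 100.5000; (r_i+r_j)·cross = 25.5·100.5000 = 2562.7500
edge 5: (10.5,30.5)→(3,19)  cross = 10.5·19 − 3·30.5 = 108.0000; (r_i+r_j)·cross = 13.5·108.0000 = 1458.0000
Σcross = 559.0000 → A = |Σcross|/2 = 279.5000 mm²
Σ(r_i+r_j)·cross = 19362.7500 → first moment M = |Σ|/6 = 3227.1250
R_c = M/A = 3227.1250/279.5000 = 11.5461 mm
θ = 267° = 4.660029 rad
V = θ·R_c·A = 4.660029·11.5461·279.5000 = 15038.496 mm³

Volume = 15038.496 mm³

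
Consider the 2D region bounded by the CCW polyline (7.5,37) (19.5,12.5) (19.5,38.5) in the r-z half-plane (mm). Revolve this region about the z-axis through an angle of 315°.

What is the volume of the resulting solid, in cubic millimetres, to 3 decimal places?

Profile (r,z), 3 vertices: (7.5,37) (19.5,12.5) (19.5,38.5)
edge 0: (7.5,37)→(19.5,12.5)  cross = 7.5·12.5 − 19.5·37 = -627.7500; (r_i+r_j)·cross = 27·-627.7500 = -16949.2500
edge 1: (19.5,12.5)→(19.5,38.5)  cross = 19.5·38.5 − 19.5·12.5 = 507.0000; (r_i+r_j)·cross = 39·507.0000 = 19773.0000
edge 2: (19.5,38.5)→(7.5,37)  cross = 19.5·37 − 7.5·38.5 = 432.7500; (r_i+r_j)·cross = 27·432.7500 = 11684.2500
Σcross = 312.0000 → A = |Σcross|/2 = 156.0000 mm²
Σ(r_i+r_j)·cross = 14508.0000 → first moment M = |Σ|/6 = 2418.0000
R_c = M/A = 2418.0000/156.0000 = 15.5000 mm
θ = 315° = 5.497787 rad
V = θ·R_c·A = 5.497787·15.5000·156.0000 = 13293.649 mm³

Volume = 13293.649 mm³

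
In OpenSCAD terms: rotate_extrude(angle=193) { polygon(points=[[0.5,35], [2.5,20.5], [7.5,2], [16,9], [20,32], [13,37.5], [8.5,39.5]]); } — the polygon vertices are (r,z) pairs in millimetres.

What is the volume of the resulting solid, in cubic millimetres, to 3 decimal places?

Volume = 16155.186 mm³

Profile (r,z), 7 vertices: (0.5,35) (2.5,20.5) (7.5,2) (16,9) (20,32) (13,37.5) (8.5,39.5)
edge 0: (0.5,35)→(2.5,20.5)  cross = 0.5·20.5 − 2.5·35 = -77.2500; (r_i+r_j)·cross = 3·-77.2500 = -231.7500
edge 1: (2.5,20.5)→(7.5,2)  cross = 2.5·2 − 7.5·20.5 = -148.7500; (r_i+r_j)·cross = 10·-148.7500 = -1487.5000
edge 2: (7.5,2)→(16,9)  cross = 7.5·9 − 16·2 = 35.5000; (r_i+r_j)·cross = 23.5·35.5000 = 834.2500
edge 3: (16,9)→(20,32)  cross = 16·32 − 20·9 = 332.0000; (r_i+r_j)·cross = 36·332.0000 = 11952.0000
edge 4: (20,32)→(13,37.5)  cross = 20·37.5 − 13·32 = 334.0000; (r_i+r_j)·cross = 33·334.0000 = 11022.0000
edge 5: (13,37.5)→(8.5,39.5)  cross = 13·39.5 − 8.5·37.5 = 194.7500; (r_i+r_j)·cross = 21.5·194.7500 = 4187.1250
edge 6: (8.5,39.5)→(0.5,35)  cross = 8.5·35 − 0.5·39.5 = 277.7500; (r_i+r_j)·cross = 9·277.7500 = 2499.7500
Σcross = 948.0000 → A = |Σcross|/2 = 474.0000 mm²
Σ(r_i+r_j)·cross = 28775.8750 → first moment M = |Σ|/6 = 4795.9792
R_c = M/A = 4795.9792/474.0000 = 10.1181 mm
θ = 193° = 3.368485 rad
V = θ·R_c·A = 3.368485·10.1181·474.0000 = 16155.186 mm³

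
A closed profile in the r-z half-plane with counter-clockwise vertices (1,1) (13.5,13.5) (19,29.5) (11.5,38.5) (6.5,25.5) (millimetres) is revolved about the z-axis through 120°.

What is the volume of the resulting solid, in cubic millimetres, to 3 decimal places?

Profile (r,z), 5 vertices: (1,1) (13.5,13.5) (19,29.5) (11.5,38.5) (6.5,25.5)
edge 0: (1,1)→(13.5,13.5)  cross = 1·13.5 − 13.5·1 = 0.0000; (r_i+r_j)·cross = 14.5·0.0000 = 0.0000
edge 1: (13.5,13.5)→(19,29.5)  cross = 13.5·29.5 − 19·13.5 = 141.7500; (r_i+r_j)·cross = 32.5·141.7500 = 4606.8750
edge 2: (19,29.5)→(11.5,38.5)  cross = 19·38.5 − 11.5·29.5 = 392.2500; (r_i+r_j)·cross = 30.5·392.2500 = 11963.6250
edge 3: (11.5,38.5)→(6.5,25.5)  cross = 11.5·25.5 − 6.5·38.5 = 43.0000; (r_i+r_j)·cross = 18·43.0000 = 774.0000
edge 4: (6.5,25.5)→(1,1)  cross = 6.5·1 − 1·25.5 = -19.0000; (r_i+r_j)·cross = 7.5·-19.0000 = -142.5000
Σcross = 558.0000 → A = |Σcross|/2 = 279.0000 mm²
Σ(r_i+r_j)·cross = 17202.0000 → first moment M = |Σ|/6 = 2867.0000
R_c = M/A = 2867.0000/279.0000 = 10.2760 mm
θ = 120° = 2.094395 rad
V = θ·R_c·A = 2.094395·10.2760·279.0000 = 6004.631 mm³

Volume = 6004.631 mm³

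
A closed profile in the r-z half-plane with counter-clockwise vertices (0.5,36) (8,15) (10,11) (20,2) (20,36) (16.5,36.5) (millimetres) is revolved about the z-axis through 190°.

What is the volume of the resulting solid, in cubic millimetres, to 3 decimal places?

Profile (r,z), 6 vertices: (0.5,36) (8,15) (10,11) (20,2) (20,36) (16.5,36.5)
edge 0: (0.5,36)→(8,15)  cross = 0.5·15 − 8·36 = -280.5000; (r_i+r_j)·cross = 8.5·-280.5000 = -2384.2500
edge 1: (8,15)→(10,11)  cross = 8·11 − 10·15 = -62.0000; (r_i+r_j)·cross = 18·-62.0000 = -1116.0000
edge 2: (10,11)→(20,2)  cross = 10·2 − 20·11 = -200.0000; (r_i+r_j)·cross = 30·-200.0000 = -6000.0000
edge 3: (20,2)→(20,36)  cross = 20·36 − 20·2 = 680.0000; (r_i+r_j)·cross = 40·680.0000 = 27200.0000
edge 4: (20,36)→(16.5,36.5)  cross = 20·36.5 − 16.5·36 = 136.0000; (r_i+r_j)·cross = 36.5·136.0000 = 4964.0000
edge 5: (16.5,36.5)→(0.5,36)  cross = 16.5·36 − 0.5·36.5 = 575.7500; (r_i+r_j)·cross = 17·575.7500 = 9787.7500
Σcross = 849.2500 → A = |Σcross|/2 = 424.6250 mm²
Σ(r_i+r_j)·cross = 32451.5000 → first moment M = |Σ|/6 = 5408.5833
R_c = M/A = 5408.5833/424.6250 = 12.7373 mm
θ = 190° = 3.316126 rad
V = θ·R_c·A = 3.316126·12.7373·424.6250 = 17935.542 mm³

Volume = 17935.542 mm³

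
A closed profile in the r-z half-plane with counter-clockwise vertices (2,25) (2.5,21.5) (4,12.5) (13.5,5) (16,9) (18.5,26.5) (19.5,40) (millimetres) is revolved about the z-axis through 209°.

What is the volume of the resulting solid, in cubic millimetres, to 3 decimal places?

Profile (r,z), 7 vertices: (2,25) (2.5,21.5) (4,12.5) (13.5,5) (16,9) (18.5,26.5) (19.5,40)
edge 0: (2,25)→(2.5,21.5)  cross = 2·21.5 − 2.5·25 = -19.5000; (r_i+r_j)·cross = 4.5·-19.5000 = -87.7500
edge 1: (2.5,21.5)→(4,12.5)  cross = 2.5·12.5 − 4·21.5 = -54.7500; (r_i+r_j)·cross = 6.5·-54.7500 = -355.8750
edge 2: (4,12.5)→(13.5,5)  cross = 4·5 − 13.5·12.5 = -148.7500; (r_i+r_j)·cross = 17.5·-148.7500 = -2603.1250
edge 3: (13.5,5)→(16,9)  cross = 13.5·9 − 16·5 = 41.5000; (r_i+r_j)·cross = 29.5·41.5000 = 1224.2500
edge 4: (16,9)→(18.5,26.5)  cross = 16·26.5 − 18.5·9 = 257.5000; (r_i+r_j)·cross = 34.5·257.5000 = 8883.7500
edge 5: (18.5,26.5)→(19.5,40)  cross = 18.5·40 − 19.5·26.5 = 223.2500; (r_i+r_j)·cross = 38·223.2500 = 8483.5000
edge 6: (19.5,40)→(2,25)  cross = 19.5·25 − 2·40 = 407.5000; (r_i+r_j)·cross = 21.5·407.5000 = 8761.2500
Σcross = 706.7500 → A = |Σcross|/2 = 353.3750 mm²
Σ(r_i+r_j)·cross = 24306.0000 → first moment M = |Σ|/6 = 4051.0000
R_c = M/A = 4051.0000/353.3750 = 11.4637 mm
θ = 209° = 3.647738 rad
V = θ·R_c·A = 3.647738·11.4637·353.3750 = 14776.987 mm³

Volume = 14776.987 mm³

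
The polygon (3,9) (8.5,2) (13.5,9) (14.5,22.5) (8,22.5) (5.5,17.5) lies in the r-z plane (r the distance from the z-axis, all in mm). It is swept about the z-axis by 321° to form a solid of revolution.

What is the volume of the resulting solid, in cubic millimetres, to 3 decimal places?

Profile (r,z), 6 vertices: (3,9) (8.5,2) (13.5,9) (14.5,22.5) (8,22.5) (5.5,17.5)
edge 0: (3,9)→(8.5,2)  cross = 3·2 − 8.5·9 = -70.5000; (r_i+r_j)·cross = 11.5·-70.5000 = -810.7500
edge 1: (8.5,2)→(13.5,9)  cross = 8.5·9 − 13.5·2 = 49.5000; (r_i+r_j)·cross = 22·49.5000 = 1089.0000
edge 2: (13.5,9)→(14.5,22.5)  cross = 13.5·22.5 − 14.5·9 = 173.2500; (r_i+r_j)·cross = 28·173.2500 = 4851.0000
edge 3: (14.5,22.5)→(8,22.5)  cross = 14.5·22.5 − 8·22.5 = 146.2500; (r_i+r_j)·cross = 22.5·146.2500 = 3290.6250
edge 4: (8,22.5)→(5.5,17.5)  cross = 8·17.5 − 5.5·22.5 = 16.2500; (r_i+r_j)·cross = 13.5·16.2500 = 219.3750
edge 5: (5.5,17.5)→(3,9)  cross = 5.5·9 − 3·17.5 = -3.0000; (r_i+r_j)·cross = 8.5·-3.0000 = -25.5000
Σcross = 311.7500 → A = |Σcross|/2 = 155.8750 mm²
Σ(r_i+r_j)·cross = 8613.7500 → first moment M = |Σ|/6 = 1435.6250
R_c = M/A = 1435.6250/155.8750 = 9.2101 mm
θ = 321° = 5.602507 rad
V = θ·R_c·A = 5.602507·9.2101·155.8750 = 8043.099 mm³

Volume = 8043.099 mm³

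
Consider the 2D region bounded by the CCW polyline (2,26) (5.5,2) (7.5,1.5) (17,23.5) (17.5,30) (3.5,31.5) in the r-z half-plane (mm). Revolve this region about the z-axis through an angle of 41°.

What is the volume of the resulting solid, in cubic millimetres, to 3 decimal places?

Profile (r,z), 6 vertices: (2,26) (5.5,2) (7.5,1.5) (17,23.5) (17.5,30) (3.5,31.5)
edge 0: (2,26)→(5.5,2)  cross = 2·2 − 5.5·26 = -139.0000; (r_i+r_j)·cross = 7.5·-139.0000 = -1042.5000
edge 1: (5.5,2)→(7.5,1.5)  cross = 5.5·1.5 − 7.5·2 = -6.7500; (r_i+r_j)·cross = 13·-6.7500 = -87.7500
edge 2: (7.5,1.5)→(17,23.5)  cross = 7.5·23.5 − 17·1.5 = 150.7500; (r_i+r_j)·cross = 24.5·150.7500 = 3693.3750
edge 3: (17,23.5)→(17.5,30)  cross = 17·30 − 17.5·23.5 = 98.7500; (r_i+r_j)·cross = 34.5·98.7500 = 3406.8750
edge 4: (17.5,30)→(3.5,31.5)  cross = 17.5·31.5 − 3.5·30 = 446.2500; (r_i+r_j)·cross = 21·446.2500 = 9371.2500
edge 5: (3.5,31.5)→(2,26)  cross = 3.5·26 − 2·31.5 = 28.0000; (r_i+r_j)·cross = 5.5·28.0000 = 154.0000
Σcross = 578.0000 → A = |Σcross|/2 = 289.0000 mm²
Σ(r_i+r_j)·cross = 15495.2500 → first moment M = |Σ|/6 = 2582.5417
R_c = M/A = 2582.5417/289.0000 = 8.9361 mm
θ = 41° = 0.715585 rad
V = θ·R_c·A = 0.715585·8.9361·289.0000 = 1848.028 mm³

Volume = 1848.028 mm³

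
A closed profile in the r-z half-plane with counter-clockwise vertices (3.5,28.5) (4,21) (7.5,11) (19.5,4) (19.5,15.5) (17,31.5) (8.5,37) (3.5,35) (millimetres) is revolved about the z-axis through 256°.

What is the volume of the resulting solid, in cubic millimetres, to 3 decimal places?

Profile (r,z), 8 vertices: (3.5,28.5) (4,21) (7.5,11) (19.5,4) (19.5,15.5) (17,31.5) (8.5,37) (3.5,35)
edge 0: (3.5,28.5)→(4,21)  cross = 3.5·21 − 4·28.5 = -40.5000; (r_i+r_j)·cross = 7.5·-40.5000 = -303.7500
edge 1: (4,21)→(7.5,11)  cross = 4·11 − 7.5·21 = -113.5000; (r_i+r_j)·cross = 11.5·-113.5000 = -1305.2500
edge 2: (7.5,11)→(19.5,4)  cross = 7.5·4 − 19.5·11 = -184.5000; (r_i+r_j)·cross = 27·-184.5000 = -4981.5000
edge 3: (19.5,4)→(19.5,15.5)  cross = 19.5·15.5 − 19.5·4 = 224.2500; (r_i+r_j)·cross = 39·224.2500 = 8745.7500
edge 4: (19.5,15.5)→(17,31.5)  cross = 19.5·31.5 − 17·15.5 = 350.7500; (r_i+r_j)·cross = 36.5·350.7500 = 12802.3750
edge 5: (17,31.5)→(8.5,37)  cross = 17·37 − 8.5·31.5 = 361.2500; (r_i+r_j)·cross = 25.5·361.2500 = 9211.8750
edge 6: (8.5,37)→(3.5,35)  cross = 8.5·35 − 3.5·37 = 168.0000; (r_i+r_j)·cross = 12·168.0000 = 2016.0000
edge 7: (3.5,35)→(3.5,28.5)  cross = 3.5·28.5 − 3.5·35 = -22.7500; (r_i+r_j)·cross = 7·-22.7500 = -159.2500
Σcross = 743.0000 → A = |Σcross|/2 = 371.5000 mm²
Σ(r_i+r_j)·cross = 26026.2500 → first moment M = |Σ|/6 = 4337.7083
R_c = M/A = 4337.7083/371.5000 = 11.6762 mm
θ = 256° = 4.468043 rad
V = θ·R_c·A = 4.468043·11.6762·371.5000 = 19381.067 mm³

Volume = 19381.067 mm³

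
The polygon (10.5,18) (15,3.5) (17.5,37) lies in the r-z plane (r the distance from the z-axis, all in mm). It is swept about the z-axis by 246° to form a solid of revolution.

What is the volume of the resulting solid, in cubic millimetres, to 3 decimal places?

Profile (r,z), 3 vertices: (10.5,18) (15,3.5) (17.5,37)
edge 0: (10.5,18)→(15,3.5)  cross = 10.5·3.5 − 15·18 = -233.2500; (r_i+r_j)·cross = 25.5·-233.2500 = -5947.8750
edge 1: (15,3.5)→(17.5,37)  cross = 15·37 − 17.5·3.5 = 493.7500; (r_i+r_j)·cross = 32.5·493.7500 = 16046.8750
edge 2: (17.5,37)→(10.5,18)  cross = 17.5·18 − 10.5·37 = -73.5000; (r_i+r_j)·cross = 28·-73.5000 = -2058.0000
Σcross = 187.0000 → A = |Σcross|/2 = 93.5000 mm²
Σ(r_i+r_j)·cross = 8041.0000 → first moment M = |Σ|/6 = 1340.1667
R_c = M/A = 1340.1667/93.5000 = 14.3333 mm
θ = 246° = 4.293510 rad
V = θ·R_c·A = 4.293510·14.3333·93.5000 = 5754.019 mm³

Volume = 5754.019 mm³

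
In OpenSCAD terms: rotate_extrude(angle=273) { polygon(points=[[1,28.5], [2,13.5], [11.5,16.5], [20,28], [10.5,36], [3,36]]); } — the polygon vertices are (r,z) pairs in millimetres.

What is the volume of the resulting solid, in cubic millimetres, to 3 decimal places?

Profile (r,z), 6 vertices: (1,28.5) (2,13.5) (11.5,16.5) (20,28) (10.5,36) (3,36)
edge 0: (1,28.5)→(2,13.5)  cross = 1·13.5 − 2·28.5 = -43.5000; (r_i+r_j)·cross = 3·-43.5000 = -130.5000
edge 1: (2,13.5)→(11.5,16.5)  cross = 2·16.5 − 11.5·13.5 = -122.2500; (r_i+r_j)·cross = 13.5·-122.2500 = -1650.3750
edge 2: (11.5,16.5)→(20,28)  cross = 11.5·28 − 20·16.5 = -8.0000; (r_i+r_j)·cross = 31.5·-8.0000 = -252.0000
edge 3: (20,28)→(10.5,36)  cross = 20·36 − 10.5·28 = 426.0000; (r_i+r_j)·cross = 30.5·426.0000 = 12993.0000
edge 4: (10.5,36)→(3,36)  cross = 10.5·36 − 3·36 = 270.0000; (r_i+r_j)·cross = 13.5·270.0000 = 3645.0000
edge 5: (3,36)→(1,28.5)  cross = 3·28.5 − 1·36 = 49.5000; (r_i+r_j)·cross = 4·49.5000 = 198.0000
Σcross = 571.7500 → A = |Σcross|/2 = 285.8750 mm²
Σ(r_i+r_j)·cross = 14803.1250 → first moment M = |Σ|/6 = 2467.1875
R_c = M/A = 2467.1875/285.8750 = 8.6303 mm
θ = 273° = 4.764749 rad
V = θ·R_c·A = 4.764749·8.6303·285.8750 = 11755.529 mm³

Volume = 11755.529 mm³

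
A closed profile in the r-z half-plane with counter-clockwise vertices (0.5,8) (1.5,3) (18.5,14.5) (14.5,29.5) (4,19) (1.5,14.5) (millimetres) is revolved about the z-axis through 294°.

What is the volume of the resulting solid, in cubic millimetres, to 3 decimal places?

Profile (r,z), 6 vertices: (0.5,8) (1.5,3) (18.5,14.5) (14.5,29.5) (4,19) (1.5,14.5)
edge 0: (0.5,8)→(1.5,3)  cross = 0.5·3 − 1.5·8 = -10.5000; (r_i+r_j)·cross = 2·-10.5000 = -21.0000
edge 1: (1.5,3)→(18.5,14.5)  cross = 1.5·14.5 − 18.5·3 = -33.7500; (r_i+r_j)·cross = 20·-33.7500 = -675.0000
edge 2: (18.5,14.5)→(14.5,29.5)  cross = 18.5·29.5 − 14.5·14.5 = 335.5000; (r_i+r_j)·cross = 33·335.5000 = 11071.5000
edge 3: (14.5,29.5)→(4,19)  cross = 14.5·19 − 4·29.5 = 157.5000; (r_i+r_j)·cross = 18.5·157.5000 = 2913.7500
edge 4: (4,19)→(1.5,14.5)  cross = 4·14.5 − 1.5·19 = 29.5000; (r_i+r_j)·cross = 5.5·29.5000 = 162.2500
edge 5: (1.5,14.5)→(0.5,8)  cross = 1.5·8 − 0.5·14.5 = 4.7500; (r_i+r_j)·cross = 2·4.7500 = 9.5000
Σcross = 483.0000 → A = |Σcross|/2 = 241.5000 mm²
Σ(r_i+r_j)·cross = 13461.0000 → first moment M = |Σ|/6 = 2243.5000
R_c = M/A = 2243.5000/241.5000 = 9.2899 mm
θ = 294° = 5.131268 rad
V = θ·R_c·A = 5.131268·9.2899·241.5000 = 11512.000 mm³

Volume = 11512.000 mm³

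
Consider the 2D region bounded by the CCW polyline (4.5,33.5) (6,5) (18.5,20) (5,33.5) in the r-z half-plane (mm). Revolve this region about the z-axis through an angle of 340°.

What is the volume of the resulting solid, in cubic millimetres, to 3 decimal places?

Volume = 11050.072 mm³

Profile (r,z), 4 vertices: (4.5,33.5) (6,5) (18.5,20) (5,33.5)
edge 0: (4.5,33.5)→(6,5)  cross = 4.5·5 − 6·33.5 = -178.5000; (r_i+r_j)·cross = 10.5·-178.5000 = -1874.2500
edge 1: (6,5)→(18.5,20)  cross = 6·20 − 18.5·5 = 27.5000; (r_i+r_j)·cross = 24.5·27.5000 = 673.7500
edge 2: (18.5,20)→(5,33.5)  cross = 18.5·33.5 − 5·20 = 519.7500; (r_i+r_j)·cross = 23.5·519.7500 = 12214.1250
edge 3: (5,33.5)→(4.5,33.5)  cross = 5·33.5 − 4.5·33.5 = 16.7500; (r_i+r_j)·cross = 9.5·16.7500 = 159.1250
Σcross = 385.5000 → A = |Σcross|/2 = 192.7500 mm²
Σ(r_i+r_j)·cross = 11172.7500 → first moment M = |Σ|/6 = 1862.1250
R_c = M/A = 1862.1250/192.7500 = 9.6608 mm
θ = 340° = 5.934119 rad
V = θ·R_c·A = 5.934119·9.6608·192.7500 = 11050.072 mm³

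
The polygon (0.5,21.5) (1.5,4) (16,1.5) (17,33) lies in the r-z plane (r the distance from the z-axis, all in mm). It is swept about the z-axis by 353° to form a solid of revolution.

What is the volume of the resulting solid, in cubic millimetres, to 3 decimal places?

Volume = 22127.147 mm³

Profile (r,z), 4 vertices: (0.5,21.5) (1.5,4) (16,1.5) (17,33)
edge 0: (0.5,21.5)→(1.5,4)  cross = 0.5·4 − 1.5·21.5 = -30.2500; (r_i+r_j)·cross = 2·-30.2500 = -60.5000
edge 1: (1.5,4)→(16,1.5)  cross = 1.5·1.5 − 16·4 = -61.7500; (r_i+r_j)·cross = 17.5·-61.7500 = -1080.6250
edge 2: (16,1.5)→(17,33)  cross = 16·33 − 17·1.5 = 502.5000; (r_i+r_j)·cross = 33·502.5000 = 16582.5000
edge 3: (17,33)→(0.5,21.5)  cross = 17·21.5 − 0.5·33 = 349.0000; (r_i+r_j)·cross = 17.5·349.0000 = 6107.5000
Σcross = 759.5000 → A = |Σcross|/2 = 379.7500 mm²
Σ(r_i+r_j)·cross = 21548.8750 → first moment M = |Σ|/6 = 3591.4792
R_c = M/A = 3591.4792/379.7500 = 9.4575 mm
θ = 353° = 6.161012 rad
V = θ·R_c·A = 6.161012·9.4575·379.7500 = 22127.147 mm³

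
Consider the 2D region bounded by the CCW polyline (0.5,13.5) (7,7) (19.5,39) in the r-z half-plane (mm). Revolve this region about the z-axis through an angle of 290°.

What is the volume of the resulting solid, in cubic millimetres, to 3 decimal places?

Volume = 6588.116 mm³

Profile (r,z), 3 vertices: (0.5,13.5) (7,7) (19.5,39)
edge 0: (0.5,13.5)→(7,7)  cross = 0.5·7 − 7·13.5 = -91.0000; (r_i+r_j)·cross = 7.5·-91.0000 = -682.5000
edge 1: (7,7)→(19.5,39)  cross = 7·39 − 19.5·7 = 136.5000; (r_i+r_j)·cross = 26.5·136.5000 = 3617.2500
edge 2: (19.5,39)→(0.5,13.5)  cross = 19.5·13.5 − 0.5·39 = 243.7500; (r_i+r_j)·cross = 20·243.7500 = 4875.0000
Σcross = 289.2500 → A = |Σcross|/2 = 144.6250 mm²
Σ(r_i+r_j)·cross = 7809.7500 → first moment M = |Σ|/6 = 1301.6250
R_c = M/A = 1301.6250/144.6250 = 9.0000 mm
θ = 290° = 5.061455 rad
V = θ·R_c·A = 5.061455·9.0000·144.6250 = 6588.116 mm³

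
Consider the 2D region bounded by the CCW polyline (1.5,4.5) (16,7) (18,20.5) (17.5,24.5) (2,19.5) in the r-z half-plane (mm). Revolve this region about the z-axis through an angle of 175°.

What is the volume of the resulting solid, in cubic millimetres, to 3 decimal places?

Profile (r,z), 5 vertices: (1.5,4.5) (16,7) (18,20.5) (17.5,24.5) (2,19.5)
edge 0: (1.5,4.5)→(16,7)  cross = 1.5·7 − 16·4.5 = -61.5000; (r_i+r_j)·cross = 17.5·-61.5000 = -1076.2500
edge 1: (16,7)→(18,20.5)  cross = 16·20.5 − 18·7 = 202.0000; (r_i+r_j)·cross = 34·202.0000 = 6868.0000
edge 2: (18,20.5)→(17.5,24.5)  cross = 18·24.5 − 17.5·20.5 = 82.2500; (r_i+r_j)·cross = 35.5·82.2500 = 2919.8750
edge 3: (17.5,24.5)→(2,19.5)  cross = 17.5·19.5 − 2·24.5 = 292.2500; (r_i+r_j)·cross = 19.5·292.2500 = 5698.8750
edge 4: (2,19.5)→(1.5,4.5)  cross = 2·4.5 − 1.5·19.5 = -20.2500; (r_i+r_j)·cross = 3.5·-20.2500 = -70.8750
Σcross = 494.7500 → A = |Σcross|/2 = 247.3750 mm²
Σ(r_i+r_j)·cross = 14339.6250 → first moment M = |Σ|/6 = 2389.9375
R_c = M/A = 2389.9375/247.3750 = 9.6612 mm
θ = 175° = 3.054326 rad
V = θ·R_c·A = 3.054326·9.6612·247.3750 = 7299.649 mm³

Volume = 7299.649 mm³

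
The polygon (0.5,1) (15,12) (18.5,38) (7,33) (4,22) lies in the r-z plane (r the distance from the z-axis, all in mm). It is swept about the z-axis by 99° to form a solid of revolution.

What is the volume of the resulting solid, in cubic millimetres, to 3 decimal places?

Volume = 5907.536 mm³

Profile (r,z), 5 vertices: (0.5,1) (15,12) (18.5,38) (7,33) (4,22)
edge 0: (0.5,1)→(15,12)  cross = 0.5·12 − 15·1 = -9.0000; (r_i+r_j)·cross = 15.5·-9.0000 = -139.5000
edge 1: (15,12)→(18.5,38)  cross = 15·38 − 18.5·12 = 348.0000; (r_i+r_j)·cross = 33.5·348.0000 = 11658.0000
edge 2: (18.5,38)→(7,33)  cross = 18.5·33 − 7·38 = 344.5000; (r_i+r_j)·cross = 25.5·344.5000 = 8784.7500
edge 3: (7,33)→(4,22)  cross = 7·22 − 4·33 = 22.0000; (r_i+r_j)·cross = 11·22.0000 = 242.0000
edge 4: (4,22)→(0.5,1)  cross = 4·1 − 0.5·22 = -7.0000; (r_i+r_j)·cross = 4.5·-7.0000 = -31.5000
Σcross = 698.5000 → A = |Σcross|/2 = 349.2500 mm²
Σ(r_i+r_j)·cross = 20513.7500 → first moment M = |Σ|/6 = 3418.9583
R_c = M/A = 3418.9583/349.2500 = 9.7894 mm
θ = 99° = 1.727876 rad
V = θ·R_c·A = 1.727876·9.7894·349.2500 = 5907.536 mm³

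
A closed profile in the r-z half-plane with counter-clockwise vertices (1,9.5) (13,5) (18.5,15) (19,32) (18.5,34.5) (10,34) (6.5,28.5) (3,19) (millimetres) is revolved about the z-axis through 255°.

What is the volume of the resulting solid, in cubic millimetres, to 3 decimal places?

Profile (r,z), 8 vertices: (1,9.5) (13,5) (18.5,15) (19,32) (18.5,34.5) (10,34) (6.5,28.5) (3,19)
edge 0: (1,9.5)→(13,5)  cross = 1·5 − 13·9.5 = -118.5000; (r_i+r_j)·cross = 14·-118.5000 = -1659.0000
edge 1: (13,5)→(18.5,15)  cross = 13·15 − 18.5·5 = 102.5000; (r_i+r_j)·cross = 31.5·102.5000 = 3228.7500
edge 2: (18.5,15)→(19,32)  cross = 18.5·32 − 19·15 = 307.0000; (r_i+r_j)·cross = 37.5·307.0000 = 11512.5000
edge 3: (19,32)→(18.5,34.5)  cross = 19·34.5 − 18.5·32 = 63.5000; (r_i+r_j)·cross = 37.5·63.5000 = 2381.2500
edge 4: (18.5,34.5)→(10,34)  cross = 18.5·34 − 10·34.5 = 284.0000; (r_i+r_j)·cross = 28.5·284.0000 = 8094.0000
edge 5: (10,34)→(6.5,28.5)  cross = 10·28.5 − 6.5·34 = 64.0000; (r_i+r_j)·cross = 16.5·64.0000 = 1056.0000
edge 6: (6.5,28.5)→(3,19)  cross = 6.5·19 − 3·28.5 = 38.0000; (r_i+r_j)·cross = 9.5·38.0000 = 361.0000
edge 7: (3,19)→(1,9.5)  cross = 3·9.5 − 1·19 = 9.5000; (r_i+r_j)·cross = 4·9.5000 = 38.0000
Σcross = 750.0000 → A = |Σcross|/2 = 375.0000 mm²
Σ(r_i+r_j)·cross = 25012.5000 → first moment M = |Σ|/6 = 4168.7500
R_c = M/A = 4168.7500/375.0000 = 11.1167 mm
θ = 255° = 4.450590 rad
V = θ·R_c·A = 4.450590·11.1167·375.0000 = 18553.395 mm³

Volume = 18553.395 mm³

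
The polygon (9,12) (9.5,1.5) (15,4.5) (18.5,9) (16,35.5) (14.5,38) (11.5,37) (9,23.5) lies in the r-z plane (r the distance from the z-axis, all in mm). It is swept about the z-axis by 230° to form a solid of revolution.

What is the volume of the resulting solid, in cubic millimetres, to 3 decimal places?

Volume = 13609.754 mm³

Profile (r,z), 8 vertices: (9,12) (9.5,1.5) (15,4.5) (18.5,9) (16,35.5) (14.5,38) (11.5,37) (9,23.5)
edge 0: (9,12)→(9.5,1.5)  cross = 9·1.5 − 9.5·12 = -100.5000; (r_i+r_j)·cross = 18.5·-100.5000 = -1859.2500
edge 1: (9.5,1.5)→(15,4.5)  cross = 9.5·4.5 − 15·1.5 = 20.2500; (r_i+r_j)·cross = 24.5·20.2500 = 496.1250
edge 2: (15,4.5)→(18.5,9)  cross = 15·9 − 18.5·4.5 = 51.7500; (r_i+r_j)·cross = 33.5·51.7500 = 1733.6250
edge 3: (18.5,9)→(16,35.5)  cross = 18.5·35.5 − 16·9 = 512.7500; (r_i+r_j)·cross = 34.5·512.7500 = 17689.8750
edge 4: (16,35.5)→(14.5,38)  cross = 16·38 − 14.5·35.5 = 93.2500; (r_i+r_j)·cross = 30.5·93.2500 = 2844.1250
edge 5: (14.5,38)→(11.5,37)  cross = 14.5·37 − 11.5·38 = 99.5000; (r_i+r_j)·cross = 26·99.5000 = 2587.0000
edge 6: (11.5,37)→(9,23.5)  cross = 11.5·23.5 − 9·37 = -62.7500; (r_i+r_j)·cross = 20.5·-62.7500 = -1286.3750
edge 7: (9,23.5)→(9,12)  cross = 9·12 − 9·23.5 = -103.5000; (r_i+r_j)·cross = 18·-103.5000 = -1863.0000
Σcross = 510.7500 → A = |Σcross|/2 = 255.3750 mm²
Σ(r_i+r_j)·cross = 20342.1250 → first moment M = |Σ|/6 = 3390.3542
R_c = M/A = 3390.3542/255.3750 = 13.2760 mm
θ = 230° = 4.014257 rad
V = θ·R_c·A = 4.014257·13.2760·255.3750 = 13609.754 mm³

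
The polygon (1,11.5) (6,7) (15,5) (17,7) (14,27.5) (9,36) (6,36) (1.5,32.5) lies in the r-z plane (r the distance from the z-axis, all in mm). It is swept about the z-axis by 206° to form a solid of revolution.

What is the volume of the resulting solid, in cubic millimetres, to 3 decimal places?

Volume = 11160.279 mm³

Profile (r,z), 8 vertices: (1,11.5) (6,7) (15,5) (17,7) (14,27.5) (9,36) (6,36) (1.5,32.5)
edge 0: (1,11.5)→(6,7)  cross = 1·7 − 6·11.5 = -62.0000; (r_i+r_j)·cross = 7·-62.0000 = -434.0000
edge 1: (6,7)→(15,5)  cross = 6·5 − 15·7 = -75.0000; (r_i+r_j)·cross = 21·-75.0000 = -1575.0000
edge 2: (15,5)→(17,7)  cross = 15·7 − 17·5 = 20.0000; (r_i+r_j)·cross = 32·20.0000 = 640.0000
edge 3: (17,7)→(14,27.5)  cross = 17·27.5 − 14·7 = 369.5000; (r_i+r_j)·cross = 31·369.5000 = 11454.5000
edge 4: (14,27.5)→(9,36)  cross = 14·36 − 9·27.5 = 256.5000; (r_i+r_j)·cross = 23·256.5000 = 5899.5000
edge 5: (9,36)→(6,36)  cross = 9·36 − 6·36 = 108.0000; (r_i+r_j)·cross = 15·108.0000 = 1620.0000
edge 6: (6,36)→(1.5,32.5)  cross = 6·32.5 − 1.5·36 = 141.0000; (r_i+r_j)·cross = 7.5·141.0000 = 1057.5000
edge 7: (1.5,32.5)→(1,11.5)  cross = 1.5·11.5 − 1·32.5 = -15.2500; (r_i+r_j)·cross = 2.5·-15.2500 = -38.1250
Σcross = 742.7500 → A = |Σcross|/2 = 371.3750 mm²
Σ(r_i+r_j)·cross = 18624.3750 → first moment M = |Σ|/6 = 3104.0625
R_c = M/A = 3104.0625/371.3750 = 8.3583 mm
θ = 206° = 3.595378 rad
V = θ·R_c·A = 3.595378·8.3583·371.3750 = 11160.279 mm³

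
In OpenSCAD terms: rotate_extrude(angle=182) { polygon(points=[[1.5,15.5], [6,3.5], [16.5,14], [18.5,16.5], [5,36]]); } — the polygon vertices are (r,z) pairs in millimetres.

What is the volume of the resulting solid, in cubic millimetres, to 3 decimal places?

Volume = 7550.142 mm³

Profile (r,z), 5 vertices: (1.5,15.5) (6,3.5) (16.5,14) (18.5,16.5) (5,36)
edge 0: (1.5,15.5)→(6,3.5)  cross = 1.5·3.5 − 6·15.5 = -87.7500; (r_i+r_j)·cross = 7.5·-87.7500 = -658.1250
edge 1: (6,3.5)→(16.5,14)  cross = 6·14 − 16.5·3.5 = 26.2500; (r_i+r_j)·cross = 22.5·26.2500 = 590.6250
edge 2: (16.5,14)→(18.5,16.5)  cross = 16.5·16.5 − 18.5·14 = 13.2500; (r_i+r_j)·cross = 35·13.2500 = 463.7500
edge 3: (18.5,16.5)→(5,36)  cross = 18.5·36 − 5·16.5 = 583.5000; (r_i+r_j)·cross = 23.5·583.5000 = 13712.2500
edge 4: (5,36)→(1.5,15.5)  cross = 5·15.5 − 1.5·36 = 23.5000; (r_i+r_j)·cross = 6.5·23.5000 = 152.7500
Σcross = 558.7500 → A = |Σcross|/2 = 279.3750 mm²
Σ(r_i+r_j)·cross = 14261.2500 → first moment M = |Σ|/6 = 2376.8750
R_c = M/A = 2376.8750/279.3750 = 8.5078 mm
θ = 182° = 3.176499 rad
V = θ·R_c·A = 3.176499·8.5078·279.3750 = 7550.142 mm³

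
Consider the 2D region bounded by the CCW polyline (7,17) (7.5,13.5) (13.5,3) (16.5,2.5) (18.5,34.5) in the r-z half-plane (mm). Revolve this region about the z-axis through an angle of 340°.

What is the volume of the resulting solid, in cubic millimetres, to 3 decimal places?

Volume = 15686.598 mm³

Profile (r,z), 5 vertices: (7,17) (7.5,13.5) (13.5,3) (16.5,2.5) (18.5,34.5)
edge 0: (7,17)→(7.5,13.5)  cross = 7·13.5 − 7.5·17 = -33.0000; (r_i+r_j)·cross = 14.5·-33.0000 = -478.5000
edge 1: (7.5,13.5)→(13.5,3)  cross = 7.5·3 − 13.5·13.5 = -159.7500; (r_i+r_j)·cross = 21·-159.7500 = -3354.7500
edge 2: (13.5,3)→(16.5,2.5)  cross = 13.5·2.5 − 16.5·3 = -15.7500; (r_i+r_j)·cross = 30·-15.7500 = -472.5000
edge 3: (16.5,2.5)→(18.5,34.5)  cross = 16.5·34.5 − 18.5·2.5 = 523.0000; (r_i+r_j)·cross = 35·523.0000 = 18305.0000
edge 4: (18.5,34.5)→(7,17)  cross = 18.5·17 − 7·34.5 = 73.0000; (r_i+r_j)·cross = 25.5·73.0000 = 1861.5000
Σcross = 387.5000 → A = |Σcross|/2 = 193.7500 mm²
Σ(r_i+r_j)·cross = 15860.7500 → first moment M = |Σ|/6 = 2643.4583
R_c = M/A = 2643.4583/193.7500 = 13.6437 mm
θ = 340° = 5.934119 rad
V = θ·R_c·A = 5.934119·13.6437·193.7500 = 15686.598 mm³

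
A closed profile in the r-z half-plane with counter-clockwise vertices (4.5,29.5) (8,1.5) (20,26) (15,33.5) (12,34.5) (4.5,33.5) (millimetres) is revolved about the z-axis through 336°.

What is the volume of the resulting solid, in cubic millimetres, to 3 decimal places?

Volume = 18517.769 mm³

Profile (r,z), 6 vertices: (4.5,29.5) (8,1.5) (20,26) (15,33.5) (12,34.5) (4.5,33.5)
edge 0: (4.5,29.5)→(8,1.5)  cross = 4.5·1.5 − 8·29.5 = -229.2500; (r_i+r_j)·cross = 12.5·-229.2500 = -2865.6250
edge 1: (8,1.5)→(20,26)  cross = 8·26 − 20·1.5 = 178.0000; (r_i+r_j)·cross = 28·178.0000 = 4984.0000
edge 2: (20,26)→(15,33.5)  cross = 20·33.5 − 15·26 = 280.0000; (r_i+r_j)·cross = 35·280.0000 = 9800.0000
edge 3: (15,33.5)→(12,34.5)  cross = 15·34.5 − 12·33.5 = 115.5000; (r_i+r_j)·cross = 27·115.5000 = 3118.5000
edge 4: (12,34.5)→(4.5,33.5)  cross = 12·33.5 − 4.5·34.5 = 246.7500; (r_i+r_j)·cross = 16.5·246.7500 = 4071.3750
edge 5: (4.5,33.5)→(4.5,29.5)  cross = 4.5·29.5 − 4.5·33.5 = -18.0000; (r_i+r_j)·cross = 9·-18.0000 = -162.0000
Σcross = 573.0000 → A = |Σcross|/2 = 286.5000 mm²
Σ(r_i+r_j)·cross = 18946.2500 → first moment M = |Σ|/6 = 3157.7083
R_c = M/A = 3157.7083/286.5000 = 11.0217 mm
θ = 336° = 5.864306 rad
V = θ·R_c·A = 5.864306·11.0217·286.5000 = 18517.769 mm³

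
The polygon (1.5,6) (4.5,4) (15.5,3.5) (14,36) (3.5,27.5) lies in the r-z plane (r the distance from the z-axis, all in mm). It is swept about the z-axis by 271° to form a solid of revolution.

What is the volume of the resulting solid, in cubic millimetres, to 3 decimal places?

Profile (r,z), 5 vertices: (1.5,6) (4.5,4) (15.5,3.5) (14,36) (3.5,27.5)
edge 0: (1.5,6)→(4.5,4)  cross = 1.5·4 − 4.5·6 = -21.0000; (r_i+r_j)·cross = 6·-21.0000 = -126.0000
edge 1: (4.5,4)→(15.5,3.5)  cross = 4.5·3.5 − 15.5·4 = -46.2500; (r_i+r_j)·cross = 20·-46.2500 = -925.0000
edge 2: (15.5,3.5)→(14,36)  cross = 15.5·36 − 14·3.5 = 509.0000; (r_i+r_j)·cross = 29.5·509.0000 = 15015.5000
edge 3: (14,36)→(3.5,27.5)  cross = 14·27.5 − 3.5·36 = 259.0000; (r_i+r_j)·cross = 17.5·259.0000 = 4532.5000
edge 4: (3.5,27.5)→(1.5,6)  cross = 3.5·6 − 1.5·27.5 = -20.2500; (r_i+r_j)·cross = 5·-20.2500 = -101.2500
Σcross = 680.5000 → A = |Σcross|/2 = 340.2500 mm²
Σ(r_i+r_j)·cross = 18395.7500 → first moment M = |Σ|/6 = 3065.9583
R_c = M/A = 3065.9583/340.2500 = 9.0109 mm
θ = 271° = 4.729842 rad
V = θ·R_c·A = 4.729842·9.0109·340.2500 = 14501.499 mm³

Volume = 14501.499 mm³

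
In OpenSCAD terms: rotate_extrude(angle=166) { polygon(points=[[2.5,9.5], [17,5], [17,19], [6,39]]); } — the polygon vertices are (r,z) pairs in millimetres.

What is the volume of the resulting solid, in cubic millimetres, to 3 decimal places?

Profile (r,z), 4 vertices: (2.5,9.5) (17,5) (17,19) (6,39)
edge 0: (2.5,9.5)→(17,5)  cross = 2.5·5 − 17·9.5 = -149.0000; (r_i+r_j)·cross = 19.5·-149.0000 = -2905.5000
edge 1: (17,5)→(17,19)  cross = 17·19 − 17·5 = 238.0000; (r_i+r_j)·cross = 34·238.0000 = 8092.0000
edge 2: (17,19)→(6,39)  cross = 17·39 − 6·19 = 549.0000; (r_i+r_j)·cross = 23·549.0000 = 12627.0000
edge 3: (6,39)→(2.5,9.5)  cross = 6·9.5 − 2.5·39 = -40.5000; (r_i+r_j)·cross = 8.5·-40.5000 = -344.2500
Σcross = 597.5000 → A = |Σcross|/2 = 298.7500 mm²
Σ(r_i+r_j)·cross = 17469.2500 → first moment M = |Σ|/6 = 2911.5417
R_c = M/A = 2911.5417/298.7500 = 9.7457 mm
θ = 166° = 2.897247 rad
V = θ·R_c·A = 2.897247·9.7457·298.7500 = 8435.454 mm³

Volume = 8435.454 mm³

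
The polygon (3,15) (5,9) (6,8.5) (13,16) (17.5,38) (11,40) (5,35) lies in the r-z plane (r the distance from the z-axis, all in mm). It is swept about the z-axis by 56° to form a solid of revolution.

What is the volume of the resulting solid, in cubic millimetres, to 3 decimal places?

Volume = 2687.481 mm³

Profile (r,z), 7 vertices: (3,15) (5,9) (6,8.5) (13,16) (17.5,38) (11,40) (5,35)
edge 0: (3,15)→(5,9)  cross = 3·9 − 5·15 = -48.0000; (r_i+r_j)·cross = 8·-48.0000 = -384.0000
edge 1: (5,9)→(6,8.5)  cross = 5·8.5 − 6·9 = -11.5000; (r_i+r_j)·cross = 11·-11.5000 = -126.5000
edge 2: (6,8.5)→(13,16)  cross = 6·16 − 13·8.5 = -14.5000; (r_i+r_j)·cross = 19·-14.5000 = -275.5000
edge 3: (13,16)→(17.5,38)  cross = 13·38 − 17.5·16 = 214.0000; (r_i+r_j)·cross = 30.5·214.0000 = 6527.0000
edge 4: (17.5,38)→(11,40)  cross = 17.5·40 − 11·38 = 282.0000; (r_i+r_j)·cross = 28.5·282.0000 = 8037.0000
edge 5: (11,40)→(5,35)  cross = 11·35 − 5·40 = 185.0000; (r_i+r_j)·cross = 16·185.0000 = 2960.0000
edge 6: (5,35)→(3,15)  cross = 5·15 − 3·35 = -30.0000; (r_i+r_j)·cross = 8·-30.0000 = -240.0000
Σcross = 577.0000 → A = |Σcross|/2 = 288.5000 mm²
Σ(r_i+r_j)·cross = 16498.0000 → first moment M = |Σ|/6 = 2749.6667
R_c = M/A = 2749.6667/288.5000 = 9.5309 mm
θ = 56° = 0.977384 rad
V = θ·R_c·A = 0.977384·9.5309·288.5000 = 2687.481 mm³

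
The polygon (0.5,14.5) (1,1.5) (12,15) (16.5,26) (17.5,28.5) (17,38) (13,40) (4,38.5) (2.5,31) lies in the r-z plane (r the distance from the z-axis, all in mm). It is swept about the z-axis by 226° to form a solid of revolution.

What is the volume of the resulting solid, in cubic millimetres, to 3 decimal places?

Volume = 13237.226 mm³

Profile (r,z), 9 vertices: (0.5,14.5) (1,1.5) (12,15) (16.5,26) (17.5,28.5) (17,38) (13,40) (4,38.5) (2.5,31)
edge 0: (0.5,14.5)→(1,1.5)  cross = 0.5·1.5 − 1·14.5 = -13.7500; (r_i+r_j)·cross = 1.5·-13.7500 = -20.6250
edge 1: (1,1.5)→(12,15)  cross = 1·15 − 12·1.5 = -3.0000; (r_i+r_j)·cross = 13·-3.0000 = -39.0000
edge 2: (12,15)→(16.5,26)  cross = 12·26 − 16.5·15 = 64.5000; (r_i+r_j)·cross = 28.5·64.5000 = 1838.2500
edge 3: (16.5,26)→(17.5,28.5)  cross = 16.5·28.5 − 17.5·26 = 15.2500; (r_i+r_j)·cross = 34·15.2500 = 518.5000
edge 4: (17.5,28.5)→(17,38)  cross = 17.5·38 − 17·28.5 = 180.5000; (r_i+r_j)·cross = 34.5·180.5000 = 6227.2500
edge 5: (17,38)→(13,40)  cross = 17·40 − 13·38 = 186.0000; (r_i+r_j)·cross = 30·186.0000 = 5580.0000
edge 6: (13,40)→(4,38.5)  cross = 13·38.5 − 4·40 = 340.5000; (r_i+r_j)·cross = 17·340.5000 = 5788.5000
edge 7: (4,38.5)→(2.5,31)  cross = 4·31 − 2.5·38.5 = 27.7500; (r_i+r_j)·cross = 6.5·27.7500 = 180.3750
edge 8: (2.5,31)→(0.5,14.5)  cross = 2.5·14.5 − 0.5·31 = 20.7500; (r_i+r_j)·cross = 3·20.7500 = 62.2500
Σcross = 818.5000 → A = |Σcross|/2 = 409.2500 mm²
Σ(r_i+r_j)·cross = 20135.5000 → first moment M = |Σ|/6 = 3355.9167
R_c = M/A = 3355.9167/409.2500 = 8.2002 mm
θ = 226° = 3.944444 rad
V = θ·R_c·A = 3.944444·8.2002·409.2500 = 13237.226 mm³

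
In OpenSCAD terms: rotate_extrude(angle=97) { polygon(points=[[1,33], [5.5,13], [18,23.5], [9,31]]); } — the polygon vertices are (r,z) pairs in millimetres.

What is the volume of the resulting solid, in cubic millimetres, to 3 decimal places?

Volume = 2386.699 mm³

Profile (r,z), 4 vertices: (1,33) (5.5,13) (18,23.5) (9,31)
edge 0: (1,33)→(5.5,13)  cross = 1·13 − 5.5·33 = -168.5000; (r_i+r_j)·cross = 6.5·-168.5000 = -1095.2500
edge 1: (5.5,13)→(18,23.5)  cross = 5.5·23.5 − 18·13 = -104.7500; (r_i+r_j)·cross = 23.5·-104.7500 = -2461.6250
edge 2: (18,23.5)→(9,31)  cross = 18·31 − 9·23.5 = 346.5000; (r_i+r_j)·cross = 27·346.5000 = 9355.5000
edge 3: (9,31)→(1,33)  cross = 9·33 − 1·31 = 266.0000; (r_i+r_j)·cross = 10·266.0000 = 2660.0000
Σcross = 339.2500 → A = |Σcross|/2 = 169.6250 mm²
Σ(r_i+r_j)·cross = 8458.6250 → first moment M = |Σ|/6 = 1409.7708
R_c = M/A = 1409.7708/169.6250 = 8.3111 mm
θ = 97° = 1.692969 rad
V = θ·R_c·A = 1.692969·8.3111·169.6250 = 2386.699 mm³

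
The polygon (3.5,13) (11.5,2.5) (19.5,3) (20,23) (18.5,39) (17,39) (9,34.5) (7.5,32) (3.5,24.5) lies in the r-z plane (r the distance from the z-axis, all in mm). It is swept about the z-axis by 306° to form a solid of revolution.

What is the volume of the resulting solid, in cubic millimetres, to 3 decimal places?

Volume = 31715.680 mm³

Profile (r,z), 9 vertices: (3.5,13) (11.5,2.5) (19.5,3) (20,23) (18.5,39) (17,39) (9,34.5) (7.5,32) (3.5,24.5)
edge 0: (3.5,13)→(11.5,2.5)  cross = 3.5·2.5 − 11.5·13 = -140.7500; (r_i+r_j)·cross = 15·-140.7500 = -2111.2500
edge 1: (11.5,2.5)→(19.5,3)  cross = 11.5·3 − 19.5·2.5 = -14.2500; (r_i+r_j)·cross = 31·-14.2500 = -441.7500
edge 2: (19.5,3)→(20,23)  cross = 19.5·23 − 20·3 = 388.5000; (r_i+r_j)·cross = 39.5·388.5000 = 15345.7500
edge 3: (20,23)→(18.5,39)  cross = 20·39 − 18.5·23 = 354.5000; (r_i+r_j)·cross = 38.5·354.5000 = 13648.2500
edge 4: (18.5,39)→(17,39)  cross = 18.5·39 − 17·39 = 58.5000; (r_i+r_j)·cross = 35.5·58.5000 = 2076.7500
edge 5: (17,39)→(9,34.5)  cross = 17·34.5 − 9·39 = 235.5000; (r_i+r_j)·cross = 26·235.5000 = 6123.0000
edge 6: (9,34.5)→(7.5,32)  cross = 9·32 − 7.5·34.5 = 29.2500; (r_i+r_j)·cross = 16.5·29.2500 = 482.6250
edge 7: (7.5,32)→(3.5,24.5)  cross = 7.5·24.5 − 3.5·32 = 71.7500; (r_i+r_j)·cross = 11·71.7500 = 789.2500
edge 8: (3.5,24.5)→(3.5,13)  cross = 3.5·13 − 3.5·24.5 = -40.2500; (r_i+r_j)·cross = 7·-40.2500 = -281.7500
Σcross = 942.7500 → A = |Σcross|/2 = 471.3750 mm²
Σ(r_i+r_j)·cross = 35630.8750 → first moment M = |Σ|/6 = 5938.4792
R_c = M/A = 5938.4792/471.3750 = 12.5982 mm
θ = 306° = 5.340708 rad
V = θ·R_c·A = 5.340708·12.5982·471.3750 = 31715.680 mm³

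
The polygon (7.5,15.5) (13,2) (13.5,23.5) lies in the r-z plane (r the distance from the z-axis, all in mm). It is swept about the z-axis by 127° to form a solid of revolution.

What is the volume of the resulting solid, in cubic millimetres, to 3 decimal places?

Volume = 1570.069 mm³

Profile (r,z), 3 vertices: (7.5,15.5) (13,2) (13.5,23.5)
edge 0: (7.5,15.5)→(13,2)  cross = 7.5·2 − 13·15.5 = -186.5000; (r_i+r_j)·cross = 20.5·-186.5000 = -3823.2500
edge 1: (13,2)→(13.5,23.5)  cross = 13·23.5 − 13.5·2 = 278.5000; (r_i+r_j)·cross = 26.5·278.5000 = 7380.2500
edge 2: (13.5,23.5)→(7.5,15.5)  cross = 13.5·15.5 − 7.5·23.5 = 33.0000; (r_i+r_j)·cross = 21·33.0000 = 693.0000
Σcross = 125.0000 → A = |Σcross|/2 = 62.5000 mm²
Σ(r_i+r_j)·cross = 4250.0000 → first moment M = |Σ|/6 = 708.3333
R_c = M/A = 708.3333/62.5000 = 11.3333 mm
θ = 127° = 2.216568 rad
V = θ·R_c·A = 2.216568·11.3333·62.5000 = 1570.069 mm³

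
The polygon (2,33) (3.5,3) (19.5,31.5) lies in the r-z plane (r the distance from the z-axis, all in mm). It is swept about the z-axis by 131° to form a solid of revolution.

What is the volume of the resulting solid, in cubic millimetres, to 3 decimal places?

Volume = 4980.024 mm³

Profile (r,z), 3 vertices: (2,33) (3.5,3) (19.5,31.5)
edge 0: (2,33)→(3.5,3)  cross = 2·3 − 3.5·33 = -109.5000; (r_i+r_j)·cross = 5.5·-109.5000 = -602.2500
edge 1: (3.5,3)→(19.5,31.5)  cross = 3.5·31.5 − 19.5·3 = 51.7500; (r_i+r_j)·cross = 23·51.7500 = 1190.2500
edge 2: (19.5,31.5)→(2,33)  cross = 19.5·33 − 2·31.5 = 580.5000; (r_i+r_j)·cross = 21.5·580.5000 = 12480.7500
Σcross = 522.7500 → A = |Σcross|/2 = 261.3750 mm²
Σ(r_i+r_j)·cross = 13068.7500 → first moment M = |Σ|/6 = 2178.1250
R_c = M/A = 2178.1250/261.3750 = 8.3333 mm
θ = 131° = 2.286381 rad
V = θ·R_c·A = 2.286381·8.3333·261.3750 = 4980.024 mm³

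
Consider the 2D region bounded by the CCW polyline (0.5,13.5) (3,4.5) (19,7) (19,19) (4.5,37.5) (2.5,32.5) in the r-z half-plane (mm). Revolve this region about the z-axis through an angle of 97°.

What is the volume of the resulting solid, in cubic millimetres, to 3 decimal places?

Volume = 6282.504 mm³

Profile (r,z), 6 vertices: (0.5,13.5) (3,4.5) (19,7) (19,19) (4.5,37.5) (2.5,32.5)
edge 0: (0.5,13.5)→(3,4.5)  cross = 0.5·4.5 − 3·13.5 = -38.2500; (r_i+r_j)·cross = 3.5·-38.2500 = -133.8750
edge 1: (3,4.5)→(19,7)  cross = 3·7 − 19·4.5 = -64.5000; (r_i+r_j)·cross = 22·-64.5000 = -1419.0000
edge 2: (19,7)→(19,19)  cross = 19·19 − 19·7 = 228.0000; (r_i+r_j)·cross = 38·228.0000 = 8664.0000
edge 3: (19,19)→(4.5,37.5)  cross = 19·37.5 − 4.5·19 = 627.0000; (r_i+r_j)·cross = 23.5·627.0000 = 14734.5000
edge 4: (4.5,37.5)→(2.5,32.5)  cross = 4.5·32.5 − 2.5·37.5 = 52.5000; (r_i+r_j)·cross = 7·52.5000 = 367.5000
edge 5: (2.5,32.5)→(0.5,13.5)  cross = 2.5·13.5 − 0.5·32.5 = 17.5000; (r_i+r_j)·cross = 3·17.5000 = 52.5000
Σcross = 822.2500 → A = |Σcross|/2 = 411.1250 mm²
Σ(r_i+r_j)·cross = 22265.6250 → first moment M = |Σ|/6 = 3710.9375
R_c = M/A = 3710.9375/411.1250 = 9.0263 mm
θ = 97° = 1.692969 rad
V = θ·R_c·A = 1.692969·9.0263·411.1250 = 6282.504 mm³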